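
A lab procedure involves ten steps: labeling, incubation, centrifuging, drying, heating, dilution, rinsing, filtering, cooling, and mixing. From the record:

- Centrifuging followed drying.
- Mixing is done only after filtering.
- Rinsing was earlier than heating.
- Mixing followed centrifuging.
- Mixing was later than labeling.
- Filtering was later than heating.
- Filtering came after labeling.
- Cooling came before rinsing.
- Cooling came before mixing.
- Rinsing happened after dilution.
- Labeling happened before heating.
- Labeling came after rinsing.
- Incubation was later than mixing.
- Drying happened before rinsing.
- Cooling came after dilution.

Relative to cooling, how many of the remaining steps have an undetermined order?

Forced before cooling: dilution; forced after cooling: filtering, heating, incubation, labeling, mixing, and rinsing.
That leaves centrifuging and drying with no forced order relative to cooling — 2.

2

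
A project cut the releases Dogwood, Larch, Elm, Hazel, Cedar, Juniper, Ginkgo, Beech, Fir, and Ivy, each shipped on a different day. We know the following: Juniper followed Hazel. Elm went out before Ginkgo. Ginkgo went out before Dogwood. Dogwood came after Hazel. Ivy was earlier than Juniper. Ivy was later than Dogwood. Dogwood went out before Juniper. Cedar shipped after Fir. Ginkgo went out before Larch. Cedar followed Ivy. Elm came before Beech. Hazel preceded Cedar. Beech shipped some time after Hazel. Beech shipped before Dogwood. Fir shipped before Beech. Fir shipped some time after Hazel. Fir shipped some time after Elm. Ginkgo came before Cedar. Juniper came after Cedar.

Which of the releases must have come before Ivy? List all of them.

Beech, Dogwood, Elm, Fir, Ginkgo, Hazel

Directly stated before Ivy: Dogwood.
Beech reaches Ivy via Beech → Dogwood → Ivy.
Elm reaches Ivy via Elm → Beech → Dogwood → Ivy.
Fir reaches Ivy via Fir → Beech → Dogwood → Ivy.
Likewise Ginkgo and Hazel each reach Ivy by chaining the stated constraints.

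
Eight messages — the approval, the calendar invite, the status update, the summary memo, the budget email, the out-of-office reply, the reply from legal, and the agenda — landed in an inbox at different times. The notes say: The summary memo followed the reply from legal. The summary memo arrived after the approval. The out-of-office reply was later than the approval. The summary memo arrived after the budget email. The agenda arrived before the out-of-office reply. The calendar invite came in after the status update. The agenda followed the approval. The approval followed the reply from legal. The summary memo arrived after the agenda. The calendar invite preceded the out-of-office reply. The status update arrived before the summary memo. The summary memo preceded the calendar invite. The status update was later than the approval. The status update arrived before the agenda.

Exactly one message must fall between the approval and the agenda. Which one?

the status update

Tracing the constraints gives the approval → the status update → the agenda, so the status update sits after the approval and before the agenda.
No other message is forced both after the approval and before the agenda.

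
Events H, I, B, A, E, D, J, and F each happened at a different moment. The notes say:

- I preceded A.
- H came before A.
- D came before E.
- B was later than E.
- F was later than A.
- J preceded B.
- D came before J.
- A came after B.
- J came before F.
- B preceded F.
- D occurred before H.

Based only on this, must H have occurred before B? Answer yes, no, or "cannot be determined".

cannot be determined

No chain of stated constraints runs from H to B, and none runs from B to H either.
So the relative order of H and B is not fixed by the given facts.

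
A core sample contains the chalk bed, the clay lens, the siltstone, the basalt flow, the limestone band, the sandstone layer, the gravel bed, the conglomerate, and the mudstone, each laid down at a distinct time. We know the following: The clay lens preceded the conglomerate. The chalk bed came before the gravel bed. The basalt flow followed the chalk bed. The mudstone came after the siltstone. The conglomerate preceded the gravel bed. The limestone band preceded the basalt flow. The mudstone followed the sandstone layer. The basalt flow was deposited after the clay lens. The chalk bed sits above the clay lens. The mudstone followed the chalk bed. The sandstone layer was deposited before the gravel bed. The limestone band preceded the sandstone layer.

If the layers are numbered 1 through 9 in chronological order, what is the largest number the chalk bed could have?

6

The chalk bed must come before the basalt flow, the gravel bed, and the mudstone — 3 layers forced after it.
Everything else can be placed before the chalk bed in some valid order, so the chalk bed can sit as late as position 9 − 3 = 6.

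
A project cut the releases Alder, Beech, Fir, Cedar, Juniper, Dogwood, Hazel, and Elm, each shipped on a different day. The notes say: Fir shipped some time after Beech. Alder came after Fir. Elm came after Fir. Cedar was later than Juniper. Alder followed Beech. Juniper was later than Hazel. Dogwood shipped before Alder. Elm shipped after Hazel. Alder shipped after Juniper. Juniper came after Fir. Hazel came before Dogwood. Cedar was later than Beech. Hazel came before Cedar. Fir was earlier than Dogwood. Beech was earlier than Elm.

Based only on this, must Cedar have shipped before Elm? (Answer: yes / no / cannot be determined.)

No chain of stated constraints runs from Cedar to Elm, and none runs from Elm to Cedar either.
So the relative order of Cedar and Elm is not fixed by the given facts.

cannot be determined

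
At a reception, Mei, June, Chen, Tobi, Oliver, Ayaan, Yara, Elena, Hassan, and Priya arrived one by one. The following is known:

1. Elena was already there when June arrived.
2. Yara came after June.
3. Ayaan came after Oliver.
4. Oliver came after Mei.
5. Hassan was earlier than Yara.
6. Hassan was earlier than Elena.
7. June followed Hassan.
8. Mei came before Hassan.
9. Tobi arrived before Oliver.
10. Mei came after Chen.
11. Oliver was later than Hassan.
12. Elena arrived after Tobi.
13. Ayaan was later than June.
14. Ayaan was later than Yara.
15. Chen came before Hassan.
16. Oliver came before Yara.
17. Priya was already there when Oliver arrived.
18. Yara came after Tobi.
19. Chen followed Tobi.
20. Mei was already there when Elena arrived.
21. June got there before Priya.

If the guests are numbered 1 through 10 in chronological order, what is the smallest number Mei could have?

Chen and Tobi must both come before Mei — 2 forced predecessors.
Nothing else is forced ahead of Mei, so their earliest slot is position 2 + 1 = 3.

3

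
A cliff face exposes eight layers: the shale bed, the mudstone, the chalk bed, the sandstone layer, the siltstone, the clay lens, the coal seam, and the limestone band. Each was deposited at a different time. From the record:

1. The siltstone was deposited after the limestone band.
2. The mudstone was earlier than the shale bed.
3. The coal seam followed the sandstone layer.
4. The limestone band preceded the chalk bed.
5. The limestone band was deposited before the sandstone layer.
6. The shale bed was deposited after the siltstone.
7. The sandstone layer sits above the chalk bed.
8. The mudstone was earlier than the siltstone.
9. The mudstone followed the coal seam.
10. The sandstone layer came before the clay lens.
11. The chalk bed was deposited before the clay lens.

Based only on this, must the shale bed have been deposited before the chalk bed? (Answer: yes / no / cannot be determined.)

no

Tracing the constraints gives the chalk bed → the sandstone layer → the coal seam → the mudstone → the shale bed, so the chalk bed must come before the shale bed.
That means the shale bed cannot be before the chalk bed.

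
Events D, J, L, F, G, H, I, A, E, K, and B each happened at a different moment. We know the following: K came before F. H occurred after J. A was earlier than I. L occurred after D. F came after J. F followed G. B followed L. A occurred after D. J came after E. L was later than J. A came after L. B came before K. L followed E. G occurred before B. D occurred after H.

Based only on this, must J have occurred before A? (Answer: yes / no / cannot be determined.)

yes

Chain the constraints: J → L → A. Each link is directly stated, so J comes before A.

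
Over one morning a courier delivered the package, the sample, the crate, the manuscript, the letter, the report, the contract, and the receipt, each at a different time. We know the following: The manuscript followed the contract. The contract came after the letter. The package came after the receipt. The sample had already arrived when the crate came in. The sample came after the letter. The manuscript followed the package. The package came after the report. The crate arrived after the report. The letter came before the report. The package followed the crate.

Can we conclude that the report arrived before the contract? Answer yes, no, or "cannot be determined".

cannot be determined

No chain of stated constraints runs from the report to the contract, and none runs from the contract to the report either.
So the relative order of the report and the contract is not fixed by the given facts.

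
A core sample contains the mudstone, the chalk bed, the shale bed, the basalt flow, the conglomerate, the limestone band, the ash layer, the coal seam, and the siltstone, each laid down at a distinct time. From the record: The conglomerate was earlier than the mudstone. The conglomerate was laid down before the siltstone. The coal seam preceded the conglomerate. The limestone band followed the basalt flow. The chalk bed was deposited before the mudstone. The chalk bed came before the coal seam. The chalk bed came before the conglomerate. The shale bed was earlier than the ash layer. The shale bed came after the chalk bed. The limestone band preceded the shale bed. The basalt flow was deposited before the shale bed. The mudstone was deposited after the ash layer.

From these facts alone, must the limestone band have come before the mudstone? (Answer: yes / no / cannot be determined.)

Chain the constraints: the limestone band → the shale bed → the ash layer → the mudstone. Each link is directly stated, so the limestone band comes before the mudstone.

yes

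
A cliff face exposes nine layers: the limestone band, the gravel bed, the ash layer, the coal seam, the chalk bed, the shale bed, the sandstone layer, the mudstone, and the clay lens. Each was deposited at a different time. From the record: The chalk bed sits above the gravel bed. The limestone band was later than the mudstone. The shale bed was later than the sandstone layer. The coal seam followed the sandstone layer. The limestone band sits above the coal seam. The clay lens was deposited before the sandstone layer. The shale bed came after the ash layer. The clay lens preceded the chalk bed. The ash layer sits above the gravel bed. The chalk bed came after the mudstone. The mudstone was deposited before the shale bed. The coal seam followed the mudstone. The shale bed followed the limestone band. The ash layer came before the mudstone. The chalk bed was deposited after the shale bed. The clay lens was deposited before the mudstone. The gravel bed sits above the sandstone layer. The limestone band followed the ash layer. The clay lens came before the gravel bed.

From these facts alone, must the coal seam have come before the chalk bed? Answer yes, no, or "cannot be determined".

yes

Chain the constraints: the coal seam → the limestone band → the shale bed → the chalk bed. Each link is directly stated, so the coal seam comes before the chalk bed.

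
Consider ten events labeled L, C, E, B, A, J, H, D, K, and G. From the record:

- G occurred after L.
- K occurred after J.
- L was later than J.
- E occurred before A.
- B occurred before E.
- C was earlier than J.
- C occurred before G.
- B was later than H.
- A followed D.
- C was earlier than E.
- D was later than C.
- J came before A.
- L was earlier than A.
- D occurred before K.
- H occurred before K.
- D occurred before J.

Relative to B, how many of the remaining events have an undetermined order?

6

Forced before B: H; forced after B: A and E.
That leaves C, D, G, J, K, and L with no forced order relative to B — 6.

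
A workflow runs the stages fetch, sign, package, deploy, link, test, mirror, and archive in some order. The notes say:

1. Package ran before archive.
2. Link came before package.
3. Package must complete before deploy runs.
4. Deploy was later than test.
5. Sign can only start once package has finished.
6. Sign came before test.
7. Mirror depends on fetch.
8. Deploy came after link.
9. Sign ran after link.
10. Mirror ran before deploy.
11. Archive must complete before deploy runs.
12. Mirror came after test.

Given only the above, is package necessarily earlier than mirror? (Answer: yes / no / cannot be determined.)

yes

Chain the constraints: package → sign → test → mirror. Each link is directly stated, so package comes before mirror.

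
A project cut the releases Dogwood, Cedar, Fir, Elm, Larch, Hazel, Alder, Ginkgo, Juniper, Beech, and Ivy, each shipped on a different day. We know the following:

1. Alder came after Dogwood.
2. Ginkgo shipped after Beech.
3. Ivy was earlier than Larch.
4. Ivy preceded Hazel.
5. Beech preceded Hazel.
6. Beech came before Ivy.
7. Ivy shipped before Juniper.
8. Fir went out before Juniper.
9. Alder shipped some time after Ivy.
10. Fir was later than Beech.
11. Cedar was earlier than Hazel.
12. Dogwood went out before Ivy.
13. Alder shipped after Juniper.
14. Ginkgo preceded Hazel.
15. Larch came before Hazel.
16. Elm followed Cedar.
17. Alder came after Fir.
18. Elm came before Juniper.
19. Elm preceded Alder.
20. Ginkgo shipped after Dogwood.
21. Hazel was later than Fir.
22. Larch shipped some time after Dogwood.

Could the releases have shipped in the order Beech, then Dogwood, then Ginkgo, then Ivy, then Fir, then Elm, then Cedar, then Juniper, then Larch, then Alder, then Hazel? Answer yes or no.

The constraints require Cedar before Elm, but in the proposed sequence Elm appears ahead of Cedar. That one violation is enough.

no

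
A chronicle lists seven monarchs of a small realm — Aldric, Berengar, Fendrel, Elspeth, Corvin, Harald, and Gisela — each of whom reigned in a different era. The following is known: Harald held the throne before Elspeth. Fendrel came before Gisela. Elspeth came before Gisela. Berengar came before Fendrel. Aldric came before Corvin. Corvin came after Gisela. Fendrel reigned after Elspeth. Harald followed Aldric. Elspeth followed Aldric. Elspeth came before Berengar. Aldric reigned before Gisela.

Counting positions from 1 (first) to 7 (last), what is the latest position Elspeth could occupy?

Elspeth must come before Berengar, Corvin, Fendrel, and Gisela — 4 rulers forced after them.
Everything else can be placed before Elspeth in some valid order, so Elspeth can sit as late as position 7 − 4 = 3.

3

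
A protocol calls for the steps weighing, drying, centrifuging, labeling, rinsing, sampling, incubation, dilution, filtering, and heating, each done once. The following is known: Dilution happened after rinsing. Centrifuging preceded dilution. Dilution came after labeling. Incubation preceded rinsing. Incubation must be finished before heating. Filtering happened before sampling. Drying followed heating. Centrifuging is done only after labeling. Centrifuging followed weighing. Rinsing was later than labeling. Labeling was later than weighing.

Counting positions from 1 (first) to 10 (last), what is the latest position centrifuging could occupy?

Centrifuging must come before dilution — 1 step forced after it.
Everything else can be placed before centrifuging in some valid order, so centrifuging can sit as late as position 10 − 1 = 9.

9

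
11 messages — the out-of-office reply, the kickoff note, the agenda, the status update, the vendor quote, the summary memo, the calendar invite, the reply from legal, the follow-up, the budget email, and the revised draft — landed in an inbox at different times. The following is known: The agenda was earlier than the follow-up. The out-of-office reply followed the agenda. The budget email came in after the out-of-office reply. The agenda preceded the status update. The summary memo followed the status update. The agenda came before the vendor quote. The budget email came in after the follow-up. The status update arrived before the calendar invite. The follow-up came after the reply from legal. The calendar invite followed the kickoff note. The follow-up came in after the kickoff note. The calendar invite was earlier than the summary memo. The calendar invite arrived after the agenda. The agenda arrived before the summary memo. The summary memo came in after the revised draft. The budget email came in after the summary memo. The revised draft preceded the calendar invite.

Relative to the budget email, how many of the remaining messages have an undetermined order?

Forced before the budget email: the agenda, the calendar invite, the follow-up, the kickoff note, the out-of-office reply, the reply from legal, the revised draft, the status update, and the summary memo.
That leaves the vendor quote with no forced order relative to the budget email — 1.

1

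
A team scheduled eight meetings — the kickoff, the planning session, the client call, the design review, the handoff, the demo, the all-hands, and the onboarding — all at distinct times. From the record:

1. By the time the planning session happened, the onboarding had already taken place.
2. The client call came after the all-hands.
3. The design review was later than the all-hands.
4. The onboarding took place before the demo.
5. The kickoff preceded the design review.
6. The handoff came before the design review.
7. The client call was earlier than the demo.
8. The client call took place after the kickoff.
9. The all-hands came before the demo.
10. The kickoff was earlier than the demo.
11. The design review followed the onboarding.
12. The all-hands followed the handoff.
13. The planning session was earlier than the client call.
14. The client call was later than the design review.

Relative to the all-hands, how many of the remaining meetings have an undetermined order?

Forced before the all-hands: the handoff; forced after the all-hands: the client call, the demo, and the design review.
That leaves the kickoff, the onboarding, and the planning session with no forced order relative to the all-hands — 3.

3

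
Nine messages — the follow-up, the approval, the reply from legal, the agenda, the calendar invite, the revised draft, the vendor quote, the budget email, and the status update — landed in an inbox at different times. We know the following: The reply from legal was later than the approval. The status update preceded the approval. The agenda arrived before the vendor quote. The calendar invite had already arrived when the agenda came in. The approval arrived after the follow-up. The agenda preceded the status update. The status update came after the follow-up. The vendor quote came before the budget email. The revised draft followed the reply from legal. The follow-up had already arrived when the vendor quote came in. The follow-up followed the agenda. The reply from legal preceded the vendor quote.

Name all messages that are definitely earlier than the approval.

the agenda, the calendar invite, the follow-up, the status update

Directly stated before the approval: the follow-up and the status update.
The agenda reaches the approval via the agenda → the follow-up → the approval.
The calendar invite reaches the approval via the calendar invite → the agenda → the follow-up → the approval.
No chain forces the revised draft (or any of the others) ahead of the approval.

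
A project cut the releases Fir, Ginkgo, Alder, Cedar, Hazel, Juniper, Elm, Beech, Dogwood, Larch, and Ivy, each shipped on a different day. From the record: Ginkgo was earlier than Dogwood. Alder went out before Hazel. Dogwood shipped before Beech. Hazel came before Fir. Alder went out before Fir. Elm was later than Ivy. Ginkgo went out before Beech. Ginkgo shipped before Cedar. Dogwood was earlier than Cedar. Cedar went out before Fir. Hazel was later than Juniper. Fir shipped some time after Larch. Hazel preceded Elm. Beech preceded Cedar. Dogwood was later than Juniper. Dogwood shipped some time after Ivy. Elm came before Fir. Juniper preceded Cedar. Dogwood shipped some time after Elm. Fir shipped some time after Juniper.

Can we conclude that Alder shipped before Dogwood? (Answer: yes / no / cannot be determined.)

yes

Chain the constraints: Alder → Hazel → Elm → Dogwood. Each link is directly stated, so Alder comes before Dogwood.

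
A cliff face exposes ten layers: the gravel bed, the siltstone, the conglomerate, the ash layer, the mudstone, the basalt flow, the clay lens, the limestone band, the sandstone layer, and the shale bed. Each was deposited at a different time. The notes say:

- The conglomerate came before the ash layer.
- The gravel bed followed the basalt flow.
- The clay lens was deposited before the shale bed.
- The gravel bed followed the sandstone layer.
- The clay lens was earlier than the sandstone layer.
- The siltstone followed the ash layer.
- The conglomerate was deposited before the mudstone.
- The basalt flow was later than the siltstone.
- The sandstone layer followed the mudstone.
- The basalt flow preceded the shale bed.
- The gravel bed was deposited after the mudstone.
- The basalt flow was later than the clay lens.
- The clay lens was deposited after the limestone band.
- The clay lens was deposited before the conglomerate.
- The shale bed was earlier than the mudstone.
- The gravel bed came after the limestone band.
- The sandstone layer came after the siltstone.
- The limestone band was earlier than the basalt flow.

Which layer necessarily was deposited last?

the gravel bed

Every other layer has a chain of constraints placing it before the gravel bed, so the gravel bed is last.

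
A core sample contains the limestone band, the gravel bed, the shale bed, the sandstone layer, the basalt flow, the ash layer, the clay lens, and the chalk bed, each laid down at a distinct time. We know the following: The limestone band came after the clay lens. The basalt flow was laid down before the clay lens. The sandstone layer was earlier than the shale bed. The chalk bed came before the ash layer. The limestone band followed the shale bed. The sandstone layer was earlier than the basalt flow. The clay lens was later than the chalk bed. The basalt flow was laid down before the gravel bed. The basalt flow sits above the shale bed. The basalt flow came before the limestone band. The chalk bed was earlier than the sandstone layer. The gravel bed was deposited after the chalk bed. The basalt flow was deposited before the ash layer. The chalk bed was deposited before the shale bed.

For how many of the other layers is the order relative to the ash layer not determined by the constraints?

Forced before the ash layer: the basalt flow, the chalk bed, the sandstone layer, and the shale bed.
That leaves the clay lens, the gravel bed, and the limestone band with no forced order relative to the ash layer — 3.

3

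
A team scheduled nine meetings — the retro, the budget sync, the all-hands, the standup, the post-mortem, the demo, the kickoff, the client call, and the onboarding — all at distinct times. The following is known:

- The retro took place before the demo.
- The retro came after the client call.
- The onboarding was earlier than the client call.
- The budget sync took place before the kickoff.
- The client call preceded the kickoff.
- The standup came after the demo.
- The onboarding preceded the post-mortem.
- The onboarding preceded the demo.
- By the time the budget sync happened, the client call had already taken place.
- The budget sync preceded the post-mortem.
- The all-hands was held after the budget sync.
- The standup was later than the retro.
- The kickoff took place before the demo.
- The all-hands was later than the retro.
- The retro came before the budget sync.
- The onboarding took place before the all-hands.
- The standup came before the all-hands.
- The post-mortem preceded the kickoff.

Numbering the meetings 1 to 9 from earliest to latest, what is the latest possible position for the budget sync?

The budget sync must come before the all-hands, the demo, the kickoff, the post-mortem, and the standup — 5 meetings forced after it.
Everything else can be placed before the budget sync in some valid order, so the budget sync can sit as late as position 9 − 5 = 4.

4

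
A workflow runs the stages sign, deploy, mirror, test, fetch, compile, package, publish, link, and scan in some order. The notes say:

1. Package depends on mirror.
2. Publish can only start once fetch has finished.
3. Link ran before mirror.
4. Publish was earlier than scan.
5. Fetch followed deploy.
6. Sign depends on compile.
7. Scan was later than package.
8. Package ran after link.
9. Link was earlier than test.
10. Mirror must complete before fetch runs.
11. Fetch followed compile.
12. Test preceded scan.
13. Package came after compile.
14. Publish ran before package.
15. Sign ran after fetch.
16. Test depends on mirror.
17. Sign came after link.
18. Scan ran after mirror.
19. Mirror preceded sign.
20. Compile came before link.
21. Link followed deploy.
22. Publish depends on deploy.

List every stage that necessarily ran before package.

Directly stated before package: compile, link, mirror, and publish.
Deploy reaches package via deploy → publish → package.
Fetch reaches package via fetch → publish → package.
No chain forces scan (or any of the others) ahead of package.

compile, deploy, fetch, link, mirror, publish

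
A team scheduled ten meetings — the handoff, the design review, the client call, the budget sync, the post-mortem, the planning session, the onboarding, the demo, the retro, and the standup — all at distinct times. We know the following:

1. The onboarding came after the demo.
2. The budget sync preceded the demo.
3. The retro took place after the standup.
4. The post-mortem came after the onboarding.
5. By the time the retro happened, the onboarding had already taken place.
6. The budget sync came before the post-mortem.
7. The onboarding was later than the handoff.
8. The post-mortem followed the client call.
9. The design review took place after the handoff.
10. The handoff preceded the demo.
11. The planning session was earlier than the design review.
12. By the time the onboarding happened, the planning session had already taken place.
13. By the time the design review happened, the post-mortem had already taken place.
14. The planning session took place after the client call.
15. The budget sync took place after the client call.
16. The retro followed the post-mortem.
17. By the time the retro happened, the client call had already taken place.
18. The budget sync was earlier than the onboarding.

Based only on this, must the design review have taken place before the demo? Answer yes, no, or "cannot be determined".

no

Tracing the constraints gives the demo → the onboarding → the post-mortem → the design review, so the demo must come before the design review.
That means the design review cannot be before the demo.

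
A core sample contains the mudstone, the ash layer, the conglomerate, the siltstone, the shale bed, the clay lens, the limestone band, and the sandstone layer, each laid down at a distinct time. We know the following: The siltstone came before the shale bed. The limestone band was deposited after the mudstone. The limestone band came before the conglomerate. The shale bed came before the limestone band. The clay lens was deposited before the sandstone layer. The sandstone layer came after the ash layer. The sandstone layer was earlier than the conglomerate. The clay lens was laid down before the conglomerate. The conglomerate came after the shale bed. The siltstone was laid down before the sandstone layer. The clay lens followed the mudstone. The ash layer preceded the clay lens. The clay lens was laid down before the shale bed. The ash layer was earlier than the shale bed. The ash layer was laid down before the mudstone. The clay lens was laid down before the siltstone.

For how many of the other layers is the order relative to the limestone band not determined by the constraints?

1

Forced before the limestone band: the ash layer, the clay lens, the mudstone, the shale bed, and the siltstone; forced after the limestone band: the conglomerate.
That leaves the sandstone layer with no forced order relative to the limestone band — 1.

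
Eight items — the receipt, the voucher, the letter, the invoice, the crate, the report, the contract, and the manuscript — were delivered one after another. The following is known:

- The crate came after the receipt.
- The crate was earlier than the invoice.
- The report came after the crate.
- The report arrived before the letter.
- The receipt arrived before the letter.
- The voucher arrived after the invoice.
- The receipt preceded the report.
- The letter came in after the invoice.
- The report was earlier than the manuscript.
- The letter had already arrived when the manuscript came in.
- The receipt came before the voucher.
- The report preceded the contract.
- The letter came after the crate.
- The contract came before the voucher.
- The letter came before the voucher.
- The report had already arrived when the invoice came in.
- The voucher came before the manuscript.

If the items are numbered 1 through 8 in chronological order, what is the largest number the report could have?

3

The report must come before the contract, the invoice, the letter, the manuscript, and the voucher — 5 items forced after it.
Everything else can be placed before the report in some valid order, so the report can sit as late as position 8 − 5 = 3.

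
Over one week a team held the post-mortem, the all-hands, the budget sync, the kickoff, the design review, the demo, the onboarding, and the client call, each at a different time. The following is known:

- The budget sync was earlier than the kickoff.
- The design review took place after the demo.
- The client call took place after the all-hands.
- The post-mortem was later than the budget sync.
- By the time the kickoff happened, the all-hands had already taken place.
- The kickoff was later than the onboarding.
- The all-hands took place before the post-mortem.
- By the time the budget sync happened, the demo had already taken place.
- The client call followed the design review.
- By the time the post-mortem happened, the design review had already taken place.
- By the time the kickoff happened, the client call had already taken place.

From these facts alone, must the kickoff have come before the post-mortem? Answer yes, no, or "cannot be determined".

cannot be determined

No chain of stated constraints runs from the kickoff to the post-mortem, and none runs from the post-mortem to the kickoff either.
So the relative order of the kickoff and the post-mortem is not fixed by the given facts.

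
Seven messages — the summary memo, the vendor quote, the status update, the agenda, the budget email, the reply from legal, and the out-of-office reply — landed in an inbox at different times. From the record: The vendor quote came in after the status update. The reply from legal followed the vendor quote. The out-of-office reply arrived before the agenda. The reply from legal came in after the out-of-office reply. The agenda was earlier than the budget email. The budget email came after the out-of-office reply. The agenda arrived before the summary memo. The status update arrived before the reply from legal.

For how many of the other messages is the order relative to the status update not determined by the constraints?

4

Forced after the status update: the reply from legal and the vendor quote.
That leaves the agenda, the budget email, the out-of-office reply, and the summary memo with no forced order relative to the status update — 4.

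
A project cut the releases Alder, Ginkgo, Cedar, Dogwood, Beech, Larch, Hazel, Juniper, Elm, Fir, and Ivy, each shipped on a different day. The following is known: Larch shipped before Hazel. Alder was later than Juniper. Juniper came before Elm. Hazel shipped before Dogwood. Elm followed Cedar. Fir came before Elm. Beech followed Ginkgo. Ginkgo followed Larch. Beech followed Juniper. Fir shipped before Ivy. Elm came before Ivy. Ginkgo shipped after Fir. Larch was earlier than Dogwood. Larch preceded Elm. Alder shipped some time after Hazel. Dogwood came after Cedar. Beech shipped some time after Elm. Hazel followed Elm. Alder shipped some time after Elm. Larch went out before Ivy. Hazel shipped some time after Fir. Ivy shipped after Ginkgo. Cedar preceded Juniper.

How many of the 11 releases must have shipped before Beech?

6

Directly stated before Beech: Elm, Ginkgo, and Juniper.
Cedar reaches Beech via Cedar → Elm → Beech.
Fir reaches Beech via Fir → Ginkgo → Beech.
Larch reaches Beech via Larch → Elm → Beech.
That's Cedar, Elm, Fir, Ginkgo, Juniper, and Larch — 6 in all.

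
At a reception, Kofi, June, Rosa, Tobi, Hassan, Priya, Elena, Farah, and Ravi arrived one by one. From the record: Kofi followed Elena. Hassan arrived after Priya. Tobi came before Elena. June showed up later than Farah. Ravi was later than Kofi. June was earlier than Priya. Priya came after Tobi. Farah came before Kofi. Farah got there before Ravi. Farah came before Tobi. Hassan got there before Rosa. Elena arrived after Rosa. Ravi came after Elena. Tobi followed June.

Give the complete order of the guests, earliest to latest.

Farah, June, Tobi, Priya, Hassan, Rosa, Elena, Kofi, Ravi

The constraints fix every adjacent pair, so only one ordering works:
Farah → June → Tobi → Priya → Hassan → Rosa → Elena → Kofi → Ravi.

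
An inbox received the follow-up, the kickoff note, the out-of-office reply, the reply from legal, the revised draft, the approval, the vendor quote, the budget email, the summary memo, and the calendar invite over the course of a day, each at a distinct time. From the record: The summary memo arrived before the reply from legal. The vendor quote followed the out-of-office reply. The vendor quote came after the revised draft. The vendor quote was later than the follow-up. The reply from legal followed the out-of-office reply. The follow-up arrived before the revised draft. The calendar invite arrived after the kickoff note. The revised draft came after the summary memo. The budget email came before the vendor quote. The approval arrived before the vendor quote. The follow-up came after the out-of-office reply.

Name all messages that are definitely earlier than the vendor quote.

Directly stated before the vendor quote: the approval, the budget email, the follow-up, the out-of-office reply, and the revised draft.
The summary memo reaches the vendor quote via the summary memo → the revised draft → the vendor quote.
No chain forces the calendar invite (or any of the others) ahead of the vendor quote.

the approval, the budget email, the follow-up, the out-of-office reply, the revised draft, the summary memo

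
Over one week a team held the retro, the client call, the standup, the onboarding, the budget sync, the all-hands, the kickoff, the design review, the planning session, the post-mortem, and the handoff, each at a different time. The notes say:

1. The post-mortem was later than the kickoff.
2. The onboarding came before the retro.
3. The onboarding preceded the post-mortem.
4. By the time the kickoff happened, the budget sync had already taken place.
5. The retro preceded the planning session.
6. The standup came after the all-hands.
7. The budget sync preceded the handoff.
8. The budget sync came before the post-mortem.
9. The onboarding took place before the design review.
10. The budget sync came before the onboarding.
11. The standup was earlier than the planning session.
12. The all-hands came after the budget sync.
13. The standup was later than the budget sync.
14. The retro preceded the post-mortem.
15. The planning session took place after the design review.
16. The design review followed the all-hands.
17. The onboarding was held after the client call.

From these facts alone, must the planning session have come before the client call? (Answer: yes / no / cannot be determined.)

Tracing the constraints gives the client call → the onboarding → the design review → the planning session, so the client call must come before the planning session.
That means the planning session cannot be before the client call.

no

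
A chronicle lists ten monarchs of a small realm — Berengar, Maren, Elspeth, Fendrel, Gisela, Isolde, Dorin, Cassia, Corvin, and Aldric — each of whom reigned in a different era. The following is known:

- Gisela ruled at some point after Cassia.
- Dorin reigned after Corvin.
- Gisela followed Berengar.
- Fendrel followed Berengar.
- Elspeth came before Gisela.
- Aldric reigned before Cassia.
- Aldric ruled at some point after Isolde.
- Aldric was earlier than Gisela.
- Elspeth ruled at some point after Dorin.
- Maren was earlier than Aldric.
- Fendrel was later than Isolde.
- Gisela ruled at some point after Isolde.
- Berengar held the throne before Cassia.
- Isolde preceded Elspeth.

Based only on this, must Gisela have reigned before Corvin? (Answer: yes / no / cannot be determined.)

no

Tracing the constraints gives Corvin → Dorin → Elspeth → Gisela, so Corvin must come before Gisela.
That means Gisela cannot be before Corvin.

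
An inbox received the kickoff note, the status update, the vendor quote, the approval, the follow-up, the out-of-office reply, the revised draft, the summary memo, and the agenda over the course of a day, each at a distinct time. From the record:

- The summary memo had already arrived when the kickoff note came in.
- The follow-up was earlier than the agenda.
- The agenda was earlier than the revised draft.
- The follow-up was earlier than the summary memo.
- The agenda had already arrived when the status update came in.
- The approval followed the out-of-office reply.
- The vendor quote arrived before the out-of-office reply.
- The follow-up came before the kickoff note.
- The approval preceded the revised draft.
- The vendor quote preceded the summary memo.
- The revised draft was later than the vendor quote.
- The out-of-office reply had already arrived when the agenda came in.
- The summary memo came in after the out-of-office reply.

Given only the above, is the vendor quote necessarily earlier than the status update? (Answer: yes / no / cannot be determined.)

yes

Chain the constraints: the vendor quote → the out-of-office reply → the agenda → the status update. Each link is directly stated, so the vendor quote comes before the status update.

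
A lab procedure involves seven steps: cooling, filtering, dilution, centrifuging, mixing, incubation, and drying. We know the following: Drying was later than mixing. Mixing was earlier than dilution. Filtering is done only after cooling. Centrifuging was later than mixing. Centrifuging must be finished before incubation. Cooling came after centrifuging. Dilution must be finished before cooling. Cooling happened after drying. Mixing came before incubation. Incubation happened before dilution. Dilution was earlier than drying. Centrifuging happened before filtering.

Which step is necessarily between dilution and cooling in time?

Tracing the constraints gives dilution → drying → cooling, so drying sits after dilution and before cooling.
No other step is forced both after dilution and before cooling.

drying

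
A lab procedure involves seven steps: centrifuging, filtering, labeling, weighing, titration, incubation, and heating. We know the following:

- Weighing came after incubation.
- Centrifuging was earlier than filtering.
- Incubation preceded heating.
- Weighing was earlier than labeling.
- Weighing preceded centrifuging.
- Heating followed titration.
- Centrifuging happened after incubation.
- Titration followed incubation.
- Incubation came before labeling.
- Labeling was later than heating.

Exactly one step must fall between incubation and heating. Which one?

Tracing the constraints gives incubation → titration → heating, so titration sits after incubation and before heating.
No other step is forced both after incubation and before heating.

titration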